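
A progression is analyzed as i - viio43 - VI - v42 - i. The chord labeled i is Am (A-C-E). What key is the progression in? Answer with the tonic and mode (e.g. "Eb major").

A minor

The anchor chord is a minor triad on A, labeled i.
If A is scale degree 1 and the mode makes that degree carry a minor triad, the tonic is A and the mode is minor.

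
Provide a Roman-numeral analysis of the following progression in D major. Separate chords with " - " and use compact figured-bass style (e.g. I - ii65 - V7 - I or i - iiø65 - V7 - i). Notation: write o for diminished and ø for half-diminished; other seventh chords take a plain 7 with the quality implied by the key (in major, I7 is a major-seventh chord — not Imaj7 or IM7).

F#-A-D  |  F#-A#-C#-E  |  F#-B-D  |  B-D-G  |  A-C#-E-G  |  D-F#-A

I6 - V7/vi - vi64 - IV6 - V7 - I

F#-A-D: major triad on D = scale degree 1 → I6.
F#-A#-C#-E: chromatic; F# is V of vi, so V7/vi.
F#-B-D has root B, degree 6 in D major, so vi64.
B-D-G: major triad on G = scale degree 4 → IV6.
A-C#-E-G: root A is the dominant; dominant seventh chord there is V7.
D-F#-A has root D, degree 1 in D major, so I.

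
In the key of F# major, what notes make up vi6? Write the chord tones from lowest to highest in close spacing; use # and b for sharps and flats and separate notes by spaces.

F# A# D#

The numeral's case and figure indicate a minor triad. In F# major its root, the sixth degree, is D#.
That chord is spelled D#-F#-A#.
With the 6 figure the chord is in first inversion; from the bass F# upward in close position it reads F#-A#-D#.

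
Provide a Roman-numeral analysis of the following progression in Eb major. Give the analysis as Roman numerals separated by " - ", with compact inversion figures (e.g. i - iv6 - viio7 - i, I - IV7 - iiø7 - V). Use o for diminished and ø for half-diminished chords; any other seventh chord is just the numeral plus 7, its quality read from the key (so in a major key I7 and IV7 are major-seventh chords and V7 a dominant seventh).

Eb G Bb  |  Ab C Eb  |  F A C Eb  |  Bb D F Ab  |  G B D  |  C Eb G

I - IV - V7/V - V7 - V/vi - vi

Eb-G-Bb: major triad on Eb = scale degree 1 → I.
Ab-C-Eb: major triad on Ab = scale degree 4 → IV.
F-A-C-Eb: chromatic; F is V of V, so V7/V.
Bb-D-F-Ab has root Bb, degree 5 in Eb major, so V7.
G-B-D is the secondary dominant of vi (major triad on G): V/vi.
C-Eb-G: minor triad on C = scale degree 6 → vi.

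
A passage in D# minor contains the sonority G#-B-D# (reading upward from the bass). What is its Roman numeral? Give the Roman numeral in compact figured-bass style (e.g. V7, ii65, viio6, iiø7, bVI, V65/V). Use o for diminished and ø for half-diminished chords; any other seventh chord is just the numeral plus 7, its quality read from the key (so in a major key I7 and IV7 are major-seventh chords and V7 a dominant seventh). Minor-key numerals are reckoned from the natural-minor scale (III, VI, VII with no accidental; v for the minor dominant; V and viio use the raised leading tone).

iv

Stacked in thirds the chord is G#-B-D#: a minor triad on G#.
G# is scale degree 4 in D# minor, and a minor triad on that degree is written iv.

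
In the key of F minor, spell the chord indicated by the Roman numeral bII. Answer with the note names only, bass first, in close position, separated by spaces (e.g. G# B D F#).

Scale degree 2 in F minor is G; lowering it a half step gives Gb. bII is the Neapolitan chord — a major triad on the lowered second degree.
So the chord is Gb-Bb-Db, a major triad.

Gb Bb Db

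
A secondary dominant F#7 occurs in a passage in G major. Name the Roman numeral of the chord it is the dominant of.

The chord is a dominant seventh chord on F#.
A dominant resolves down a perfect fifth: F# → B. In G major, B is scale degree 3, i.e. iii.

iii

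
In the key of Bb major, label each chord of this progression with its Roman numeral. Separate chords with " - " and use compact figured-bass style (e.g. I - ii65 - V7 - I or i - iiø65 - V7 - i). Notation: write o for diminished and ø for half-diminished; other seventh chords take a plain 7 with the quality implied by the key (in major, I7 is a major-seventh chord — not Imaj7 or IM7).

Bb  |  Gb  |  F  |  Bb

I - bVI - V - I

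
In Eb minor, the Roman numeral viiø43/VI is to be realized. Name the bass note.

Fb

The applied chord viiø43/VI is rooted on Bb: Bb-Db-Fb-Ab.
The figure 43 means second inversion — the fifth is in the bass.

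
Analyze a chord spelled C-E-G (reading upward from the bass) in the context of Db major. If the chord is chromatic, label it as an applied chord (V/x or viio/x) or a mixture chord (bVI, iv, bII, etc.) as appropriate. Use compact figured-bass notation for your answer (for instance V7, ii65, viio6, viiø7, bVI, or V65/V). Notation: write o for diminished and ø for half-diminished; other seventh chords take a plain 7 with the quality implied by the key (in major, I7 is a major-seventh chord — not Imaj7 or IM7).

The pitches C-E-G form a major triad rooted on C.
C is not a diatonic chord root with this quality in Db major, but it lies a perfect fifth above F (iii), so the chord functions as an applied dominant of iii.

V/iii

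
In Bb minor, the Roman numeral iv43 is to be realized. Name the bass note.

Bb

iv in Bb minor has root Eb; the chord is Eb-Gb-Bb-Db.
The figure 43 means second inversion — the fifth is in the bass.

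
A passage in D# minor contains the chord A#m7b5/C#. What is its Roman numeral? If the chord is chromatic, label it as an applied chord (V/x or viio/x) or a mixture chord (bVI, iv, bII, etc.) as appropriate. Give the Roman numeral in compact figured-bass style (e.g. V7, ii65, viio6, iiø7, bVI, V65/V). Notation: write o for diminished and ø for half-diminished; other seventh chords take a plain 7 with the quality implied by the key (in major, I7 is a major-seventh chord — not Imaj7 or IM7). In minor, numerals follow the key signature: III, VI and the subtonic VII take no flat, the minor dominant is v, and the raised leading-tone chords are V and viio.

viiø65/VI

Stacked in thirds the chord is A#-C#-E-G#: a half-diminished seventh chord on A#.
A# sits a half step below B (VI in D# minor); a diminished chord there is the applied leading-tone chord of VI.
With C# in the bass the chord is in first inversion, so the figured bass is 65.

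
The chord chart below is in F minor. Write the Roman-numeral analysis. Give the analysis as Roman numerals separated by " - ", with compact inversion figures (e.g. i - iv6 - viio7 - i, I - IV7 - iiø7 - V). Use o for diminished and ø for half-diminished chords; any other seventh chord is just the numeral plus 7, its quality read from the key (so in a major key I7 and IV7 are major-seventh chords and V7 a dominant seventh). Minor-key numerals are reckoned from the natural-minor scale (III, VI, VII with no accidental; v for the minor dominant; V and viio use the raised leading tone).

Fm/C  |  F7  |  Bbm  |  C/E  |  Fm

i64 - V7/iv - iv - V6 - i

Fm/C: root F is the tonic; minor triad there is i64.
F7: a dominant seventh chord on F, the applied dominant of iv → V7/iv.
Bbm has root Bb, degree 4 in F minor, so iv.
C/E: root C is the dominant; major triad there is V6.
Fm: root F is the tonic; minor triad there is i.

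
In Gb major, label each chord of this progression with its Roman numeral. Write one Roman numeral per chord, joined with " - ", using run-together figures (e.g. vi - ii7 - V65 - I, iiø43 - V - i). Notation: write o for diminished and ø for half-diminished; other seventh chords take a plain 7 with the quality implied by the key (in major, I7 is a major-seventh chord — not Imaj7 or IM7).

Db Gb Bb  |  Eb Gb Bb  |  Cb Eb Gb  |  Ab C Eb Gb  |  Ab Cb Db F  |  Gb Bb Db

I64 - vi - IV - V7/V - V43 - I

Db-Gb-Bb: major triad on Gb = scale degree 1 → I64.
Eb-Gb-Bb: root Eb is the submediant; minor triad there is vi.
Cb-Eb-Gb: root Cb is the subdominant; major triad there is IV.
Ab-C-Eb-Gb: a dominant seventh chord on Ab, the applied dominant of V → V7/V.
Ab-Cb-Db-F has root Db, degree 5 in Gb major, so V43.
Gb-Bb-Db has root Gb, degree 1 in Gb major, so I.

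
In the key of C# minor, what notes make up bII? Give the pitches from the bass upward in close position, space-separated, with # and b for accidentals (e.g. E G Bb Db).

D F# A

bII is the Neapolitan chord — a major triad on the lowered second degree. In C# minor that root is D.
So the chord is D-F#-A.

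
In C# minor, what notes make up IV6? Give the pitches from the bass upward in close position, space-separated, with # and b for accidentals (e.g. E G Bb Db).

A# C# F#

Scale degree 4 in C# minor is F#; here the chord built on it is altered to a major triad. IV6 is the major subdominant, borrowed from the parallel major.
So the chord is F#-A#-C#.
The figured bass 6 indicates first inversion, placing the third (A#) in the bass: A#-C#-F#.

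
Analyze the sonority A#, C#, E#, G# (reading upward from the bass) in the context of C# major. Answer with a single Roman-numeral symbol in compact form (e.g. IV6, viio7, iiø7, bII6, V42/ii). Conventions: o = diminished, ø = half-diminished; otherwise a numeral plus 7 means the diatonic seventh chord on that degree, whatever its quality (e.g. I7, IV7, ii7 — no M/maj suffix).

The pitches A#-C#-E#-G# form a minor seventh chord rooted on A#.
A# is scale degree 6 in C# major, and a minor seventh chord on that degree is written vi7.

vi7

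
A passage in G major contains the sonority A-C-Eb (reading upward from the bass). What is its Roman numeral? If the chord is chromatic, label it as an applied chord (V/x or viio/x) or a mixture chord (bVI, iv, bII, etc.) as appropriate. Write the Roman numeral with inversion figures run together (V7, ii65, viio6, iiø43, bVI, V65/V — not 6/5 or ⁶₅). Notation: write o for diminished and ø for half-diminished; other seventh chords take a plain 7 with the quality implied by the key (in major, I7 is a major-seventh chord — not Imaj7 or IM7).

Stacked in thirds the chord is A-C-Eb: a diminished triad on A.
A is the second degree of G major. This is the diminished supertonic triad, borrowed from the parallel minor.

iio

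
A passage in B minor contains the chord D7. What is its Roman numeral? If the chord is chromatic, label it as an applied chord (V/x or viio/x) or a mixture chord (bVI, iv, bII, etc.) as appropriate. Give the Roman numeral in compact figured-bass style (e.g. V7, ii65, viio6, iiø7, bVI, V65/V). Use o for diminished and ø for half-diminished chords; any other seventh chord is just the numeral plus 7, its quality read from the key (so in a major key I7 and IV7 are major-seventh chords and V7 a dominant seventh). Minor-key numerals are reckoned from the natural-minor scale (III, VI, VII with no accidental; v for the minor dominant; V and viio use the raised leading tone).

The pitches D-F#-A-C form a dominant seventh chord rooted on D.
D is not a diatonic chord root with this quality in B minor, but it lies a perfect fifth above G (VI), so the chord functions as an applied dominant of VI.

V7/VI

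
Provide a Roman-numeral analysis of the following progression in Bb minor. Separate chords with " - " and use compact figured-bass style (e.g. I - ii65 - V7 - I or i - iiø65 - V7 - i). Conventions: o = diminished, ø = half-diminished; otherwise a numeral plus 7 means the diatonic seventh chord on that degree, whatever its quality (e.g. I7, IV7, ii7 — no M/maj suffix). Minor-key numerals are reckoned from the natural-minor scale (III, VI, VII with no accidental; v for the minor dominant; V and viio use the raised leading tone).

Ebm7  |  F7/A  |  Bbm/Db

iv7 - V65 - i6

Ebm7: root Eb is the subdominant; minor seventh chord there is iv7.
F7/A has root F, degree 5 in Bb minor, so V65.
Bbm/Db: root Bb is the tonic; minor triad there is i6.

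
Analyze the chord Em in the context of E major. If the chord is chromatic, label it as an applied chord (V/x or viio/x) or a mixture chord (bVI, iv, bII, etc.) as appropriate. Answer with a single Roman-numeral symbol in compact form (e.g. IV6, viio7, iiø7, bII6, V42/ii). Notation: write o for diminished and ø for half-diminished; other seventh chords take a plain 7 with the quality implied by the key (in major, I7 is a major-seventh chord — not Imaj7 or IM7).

i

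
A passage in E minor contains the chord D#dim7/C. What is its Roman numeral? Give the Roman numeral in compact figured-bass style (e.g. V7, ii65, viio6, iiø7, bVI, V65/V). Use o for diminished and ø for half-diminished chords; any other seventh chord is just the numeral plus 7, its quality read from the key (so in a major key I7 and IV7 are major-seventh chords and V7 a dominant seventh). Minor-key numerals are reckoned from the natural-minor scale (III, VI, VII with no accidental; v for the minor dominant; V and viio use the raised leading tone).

The pitches D#-F#-A-C form a fully diminished seventh chord rooted on D#.
In E minor, D# is the leading tone; the diatonic fully diminished seventh chord there is viio7.
With C in the bass the chord is in third inversion, so the figured bass is 42.

viio42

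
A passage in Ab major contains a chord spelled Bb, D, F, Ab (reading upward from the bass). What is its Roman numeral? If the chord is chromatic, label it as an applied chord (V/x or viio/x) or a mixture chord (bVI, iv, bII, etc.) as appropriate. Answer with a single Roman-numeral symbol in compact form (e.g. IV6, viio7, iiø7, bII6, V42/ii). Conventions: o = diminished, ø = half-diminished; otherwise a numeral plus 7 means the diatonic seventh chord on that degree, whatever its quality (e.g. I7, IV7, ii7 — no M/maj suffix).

Stacked in thirds the chord is Bb-D-F-Ab: a dominant seventh chord on Bb.
Bb is not a diatonic chord root with this quality in Ab major, but it lies a perfect fifth above Eb (V), so the chord functions as an applied dominant of V.

V7/V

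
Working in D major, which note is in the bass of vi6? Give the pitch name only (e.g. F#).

D

vi in D major has root B; the chord is B-D-F#.
The figure 6 means first inversion — the third is in the bass.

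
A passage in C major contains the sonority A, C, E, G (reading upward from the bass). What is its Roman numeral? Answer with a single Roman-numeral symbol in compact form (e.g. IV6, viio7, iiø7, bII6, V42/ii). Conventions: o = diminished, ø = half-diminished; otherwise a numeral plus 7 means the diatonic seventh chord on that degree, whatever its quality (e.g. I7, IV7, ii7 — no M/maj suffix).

vi7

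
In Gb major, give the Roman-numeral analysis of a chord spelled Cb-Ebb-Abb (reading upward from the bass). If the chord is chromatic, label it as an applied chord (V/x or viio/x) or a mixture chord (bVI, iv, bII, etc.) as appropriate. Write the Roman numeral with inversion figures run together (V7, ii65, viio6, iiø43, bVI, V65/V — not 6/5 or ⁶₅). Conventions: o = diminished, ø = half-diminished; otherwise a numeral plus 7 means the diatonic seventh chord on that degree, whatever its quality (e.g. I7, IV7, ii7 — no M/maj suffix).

Stacked in thirds the chord is Abb-Cb-Ebb: a major triad on Abb.
Abb is the lowered second degree of Gb major (diatonic 2 would be Ab). This is the Neapolitan sixth — a major triad on the lowered second degree, here in its customary first inversion.
With Cb in the bass the chord is in first inversion, so the figured bass is 6.

bII6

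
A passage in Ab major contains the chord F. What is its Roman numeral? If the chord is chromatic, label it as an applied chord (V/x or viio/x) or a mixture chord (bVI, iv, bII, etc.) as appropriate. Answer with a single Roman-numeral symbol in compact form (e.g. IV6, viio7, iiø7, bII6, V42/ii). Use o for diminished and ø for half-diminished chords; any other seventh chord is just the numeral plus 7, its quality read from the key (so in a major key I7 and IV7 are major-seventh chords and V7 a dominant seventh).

The pitches F-A-C form a major triad rooted on F.
F is not a diatonic chord root with this quality in Ab major, but it lies a perfect fifth above Bb (ii), so the chord functions as an applied dominant of ii.

V/ii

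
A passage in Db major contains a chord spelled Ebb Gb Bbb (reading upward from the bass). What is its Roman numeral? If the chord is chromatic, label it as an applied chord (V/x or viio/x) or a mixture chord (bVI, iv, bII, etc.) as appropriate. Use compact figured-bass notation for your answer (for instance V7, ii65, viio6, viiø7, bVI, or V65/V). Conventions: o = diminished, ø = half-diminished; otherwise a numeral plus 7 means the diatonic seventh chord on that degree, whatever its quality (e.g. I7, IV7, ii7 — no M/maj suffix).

bII

Stacked in thirds the chord is Ebb-Gb-Bbb: a major triad on Ebb.
Ebb is the lowered second degree of Db major (diatonic 2 would be Eb). This is the Neapolitan chord — a major triad on the lowered second degree.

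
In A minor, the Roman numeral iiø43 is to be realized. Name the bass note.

iiø in A minor has root B; the chord is B-D-F-A.
The figure 43 means second inversion — the fifth is in the bass.

F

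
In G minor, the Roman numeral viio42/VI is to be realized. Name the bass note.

Cb

The applied chord viio42/VI is rooted on D: D-F-Ab-Cb.
The figure 42 means third inversion — the seventh is in the bass.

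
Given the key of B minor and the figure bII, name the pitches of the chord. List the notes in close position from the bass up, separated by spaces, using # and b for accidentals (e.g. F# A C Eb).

bII is the Neapolitan chord — a major triad on the lowered second degree. In B minor that root is C.
So the chord is C-E-G.

C E G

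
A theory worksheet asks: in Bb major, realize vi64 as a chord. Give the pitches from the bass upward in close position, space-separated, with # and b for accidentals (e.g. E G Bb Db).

D G Bb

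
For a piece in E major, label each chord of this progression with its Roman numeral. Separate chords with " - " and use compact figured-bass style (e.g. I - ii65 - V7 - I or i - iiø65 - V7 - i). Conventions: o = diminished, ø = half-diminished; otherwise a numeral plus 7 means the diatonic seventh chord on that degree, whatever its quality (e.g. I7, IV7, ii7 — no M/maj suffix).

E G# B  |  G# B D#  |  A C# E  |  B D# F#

I - iii - IV - V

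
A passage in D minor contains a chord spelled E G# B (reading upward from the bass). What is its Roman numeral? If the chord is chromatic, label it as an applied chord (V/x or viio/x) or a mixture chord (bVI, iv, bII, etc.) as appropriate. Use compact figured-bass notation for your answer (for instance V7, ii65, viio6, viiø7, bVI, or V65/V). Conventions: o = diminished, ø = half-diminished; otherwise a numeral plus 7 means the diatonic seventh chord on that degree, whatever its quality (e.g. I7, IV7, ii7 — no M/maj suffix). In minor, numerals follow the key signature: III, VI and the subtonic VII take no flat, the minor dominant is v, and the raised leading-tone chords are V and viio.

The pitches E-G#-B form a major triad rooted on E.
E is not a diatonic chord root with this quality in D minor, but it lies a perfect fifth above A (V), so the chord functions as an applied dominant of V.

V/V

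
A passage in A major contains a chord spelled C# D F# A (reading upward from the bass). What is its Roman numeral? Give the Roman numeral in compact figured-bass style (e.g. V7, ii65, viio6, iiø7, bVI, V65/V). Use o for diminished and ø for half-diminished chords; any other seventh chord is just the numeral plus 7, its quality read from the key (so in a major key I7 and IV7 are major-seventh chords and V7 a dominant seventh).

IV42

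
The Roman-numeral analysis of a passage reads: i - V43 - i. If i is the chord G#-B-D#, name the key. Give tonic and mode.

G# minor

i is given as G#-B-D# — a minor triad with root G#.
If G# is scale degree 1 and the mode makes that degree carry a minor triad, the tonic is G# and the mode is minor.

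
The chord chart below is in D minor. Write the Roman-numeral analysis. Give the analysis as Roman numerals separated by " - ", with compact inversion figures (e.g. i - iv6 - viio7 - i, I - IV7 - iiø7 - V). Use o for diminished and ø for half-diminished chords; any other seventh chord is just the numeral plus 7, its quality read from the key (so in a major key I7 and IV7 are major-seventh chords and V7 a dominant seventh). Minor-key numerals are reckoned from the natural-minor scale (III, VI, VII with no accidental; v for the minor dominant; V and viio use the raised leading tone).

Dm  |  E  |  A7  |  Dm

i - V/V - V7 - i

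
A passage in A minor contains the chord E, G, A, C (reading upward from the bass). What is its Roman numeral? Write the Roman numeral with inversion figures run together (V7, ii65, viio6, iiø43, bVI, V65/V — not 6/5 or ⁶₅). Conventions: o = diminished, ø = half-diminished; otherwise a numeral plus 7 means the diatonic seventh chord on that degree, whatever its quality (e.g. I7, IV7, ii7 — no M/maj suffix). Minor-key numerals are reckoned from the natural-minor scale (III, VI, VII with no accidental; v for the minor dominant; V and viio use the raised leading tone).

i43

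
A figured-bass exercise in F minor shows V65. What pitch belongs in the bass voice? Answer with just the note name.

E

V in F minor has root C; the chord is C-E-G-Bb.
The figure 65 means first inversion — the third is in the bass.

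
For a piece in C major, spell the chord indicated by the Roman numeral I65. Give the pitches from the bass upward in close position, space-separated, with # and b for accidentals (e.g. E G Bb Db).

E G B C

The numeral's case and figure indicate a major seventh chord. In C major its root, the first degree, is C.
That chord is spelled C-E-G-B.
With the 65 figure the chord is in first inversion; from the bass E upward in close position it reads E-G-B-C.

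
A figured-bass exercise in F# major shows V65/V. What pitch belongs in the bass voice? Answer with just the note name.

The applied chord V65/V is rooted on G#: G#-B#-D#-F#.
The figure 65 means first inversion — the third is in the bass.

B#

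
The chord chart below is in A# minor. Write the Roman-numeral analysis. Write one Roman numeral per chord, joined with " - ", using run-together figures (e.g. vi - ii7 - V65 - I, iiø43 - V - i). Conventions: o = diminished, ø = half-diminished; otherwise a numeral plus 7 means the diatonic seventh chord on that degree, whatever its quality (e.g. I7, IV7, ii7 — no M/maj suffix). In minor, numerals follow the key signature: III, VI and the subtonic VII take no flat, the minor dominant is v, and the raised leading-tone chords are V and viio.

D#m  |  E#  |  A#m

iv - V - i

D#m: root D# is the subdominant; minor triad there is iv.
E#: root E# is the dominant; major triad there is V.
A#m has root A#, degree 1 in A# minor, so i.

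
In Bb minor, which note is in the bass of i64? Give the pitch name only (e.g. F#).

F

i in Bb minor has root Bb; the chord is Bb-Db-F.
The figure 64 means second inversion — the fifth is in the bass.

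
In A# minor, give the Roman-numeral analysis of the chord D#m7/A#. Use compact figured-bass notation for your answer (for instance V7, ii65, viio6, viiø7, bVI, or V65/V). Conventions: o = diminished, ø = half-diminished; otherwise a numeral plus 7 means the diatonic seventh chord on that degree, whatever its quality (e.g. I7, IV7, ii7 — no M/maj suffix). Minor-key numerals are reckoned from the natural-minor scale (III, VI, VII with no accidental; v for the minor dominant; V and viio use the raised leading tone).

The pitches D#-F#-A#-C# form a minor seventh chord rooted on D#.
D# is scale degree 4 in A# minor, and a minor seventh chord on that degree is written iv7.
With A# in the bass the chord is in second inversion, so the figured bass is 43.

iv43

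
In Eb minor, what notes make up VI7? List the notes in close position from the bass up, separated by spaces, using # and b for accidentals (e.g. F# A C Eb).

Cb Eb Gb Bb

In Eb minor, the sixth degree is Cb, and the diatonic chord built there is a major seventh chord.
That chord is spelled Cb-Eb-Gb-Bb.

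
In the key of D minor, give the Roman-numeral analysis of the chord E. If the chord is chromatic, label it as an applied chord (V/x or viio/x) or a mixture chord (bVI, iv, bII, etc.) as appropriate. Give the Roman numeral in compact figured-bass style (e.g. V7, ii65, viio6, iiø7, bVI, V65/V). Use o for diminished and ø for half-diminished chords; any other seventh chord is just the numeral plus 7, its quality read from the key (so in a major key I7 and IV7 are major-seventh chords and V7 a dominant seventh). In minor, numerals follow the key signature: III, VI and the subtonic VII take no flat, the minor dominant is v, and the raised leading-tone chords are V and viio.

V/V

The pitches E-G#-B form a major triad rooted on E.
E is not a diatonic chord root with this quality in D minor, but it lies a perfect fifth above A (V), so the chord functions as an applied dominant of V.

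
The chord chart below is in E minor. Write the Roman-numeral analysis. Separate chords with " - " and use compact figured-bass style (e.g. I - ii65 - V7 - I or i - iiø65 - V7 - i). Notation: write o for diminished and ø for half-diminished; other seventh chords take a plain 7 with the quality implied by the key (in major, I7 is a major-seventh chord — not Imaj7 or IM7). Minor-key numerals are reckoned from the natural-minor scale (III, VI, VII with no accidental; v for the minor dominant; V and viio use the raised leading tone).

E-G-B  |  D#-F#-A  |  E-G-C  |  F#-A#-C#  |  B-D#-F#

i - viio - VI6 - V/V - V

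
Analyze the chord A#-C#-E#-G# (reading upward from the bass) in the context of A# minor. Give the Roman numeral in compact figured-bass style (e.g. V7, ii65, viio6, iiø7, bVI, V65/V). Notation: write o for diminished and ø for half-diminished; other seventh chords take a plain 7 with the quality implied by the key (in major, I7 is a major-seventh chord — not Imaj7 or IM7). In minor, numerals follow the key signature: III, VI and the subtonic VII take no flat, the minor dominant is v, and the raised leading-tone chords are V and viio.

i7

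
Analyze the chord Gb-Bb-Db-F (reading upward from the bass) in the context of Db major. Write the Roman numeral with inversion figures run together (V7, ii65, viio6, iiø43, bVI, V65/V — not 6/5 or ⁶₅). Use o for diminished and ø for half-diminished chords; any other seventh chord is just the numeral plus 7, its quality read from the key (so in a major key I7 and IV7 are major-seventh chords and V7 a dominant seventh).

IV7

The pitches Gb-Bb-Db-F form a major seventh chord rooted on Gb.
In Db major, Gb is the subdominant; the diatonic major seventh chord there is IV7.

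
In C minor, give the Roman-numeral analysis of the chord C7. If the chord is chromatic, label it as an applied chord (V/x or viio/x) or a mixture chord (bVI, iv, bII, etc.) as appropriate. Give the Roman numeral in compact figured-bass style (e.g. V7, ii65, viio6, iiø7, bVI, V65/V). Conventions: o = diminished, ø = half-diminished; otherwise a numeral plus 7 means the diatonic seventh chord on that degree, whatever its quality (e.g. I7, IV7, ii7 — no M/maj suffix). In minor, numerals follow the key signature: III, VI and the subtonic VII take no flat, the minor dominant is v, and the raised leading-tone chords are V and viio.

V7/iv

Stacked in thirds the chord is C-E-G-Bb: a dominant seventh chord on C.
C is not a diatonic chord root with this quality in C minor, but it lies a perfect fifth above F (iv), so the chord functions as an applied dominant of iv.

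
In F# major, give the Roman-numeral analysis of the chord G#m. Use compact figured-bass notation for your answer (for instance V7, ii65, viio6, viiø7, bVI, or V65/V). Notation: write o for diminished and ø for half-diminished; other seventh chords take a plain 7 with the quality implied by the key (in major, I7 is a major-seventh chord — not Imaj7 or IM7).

ii

Stacked in thirds the chord is G#-B-D#: a minor triad on G#.
G# is scale degree 2 in F# major, and a minor triad on that degree is written ii.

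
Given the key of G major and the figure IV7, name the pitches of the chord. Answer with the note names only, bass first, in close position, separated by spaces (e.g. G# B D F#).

C E G B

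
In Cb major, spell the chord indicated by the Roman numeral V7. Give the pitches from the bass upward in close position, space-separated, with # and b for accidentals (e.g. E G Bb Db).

The numeral's case and figure indicate a dominant seventh chord. In Cb major its root, the fifth degree, is Gb.
Stacking thirds from Gb gives Gb-Bb-Db-Fb.

Gb Bb Db Fb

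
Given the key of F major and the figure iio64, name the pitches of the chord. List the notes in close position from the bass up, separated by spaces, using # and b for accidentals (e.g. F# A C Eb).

Db G Bb

Scale degree 2 in F major is G; here the chord built on it is altered to a diminished triad. iio64 is the diminished supertonic triad, borrowed from the parallel minor.
So the chord is G-Bb-Db, a diminished triad.
The figured bass 64 indicates second inversion, placing the fifth (Db) in the bass: Db-G-Bb.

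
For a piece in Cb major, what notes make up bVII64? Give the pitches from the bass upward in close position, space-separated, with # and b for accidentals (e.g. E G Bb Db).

Fb Bbb Db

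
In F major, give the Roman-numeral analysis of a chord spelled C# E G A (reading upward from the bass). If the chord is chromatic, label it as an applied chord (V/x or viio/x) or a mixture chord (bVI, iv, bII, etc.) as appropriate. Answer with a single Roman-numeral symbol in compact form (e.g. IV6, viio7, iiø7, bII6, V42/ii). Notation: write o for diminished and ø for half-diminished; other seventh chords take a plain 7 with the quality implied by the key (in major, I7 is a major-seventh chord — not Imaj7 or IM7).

The pitches A-C#-E-G form a dominant seventh chord rooted on A.
A is not a diatonic chord root with this quality in F major, but it lies a perfect fifth above D (vi), so the chord functions as an applied dominant of vi.
With C# in the bass the chord is in first inversion, so the figured bass is 65.

V65/vi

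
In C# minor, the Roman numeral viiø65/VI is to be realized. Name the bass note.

The applied chord viiø65/VI is rooted on G#: G#-B-D-F#.
The figure 65 means first inversion — the third is in the bass.

B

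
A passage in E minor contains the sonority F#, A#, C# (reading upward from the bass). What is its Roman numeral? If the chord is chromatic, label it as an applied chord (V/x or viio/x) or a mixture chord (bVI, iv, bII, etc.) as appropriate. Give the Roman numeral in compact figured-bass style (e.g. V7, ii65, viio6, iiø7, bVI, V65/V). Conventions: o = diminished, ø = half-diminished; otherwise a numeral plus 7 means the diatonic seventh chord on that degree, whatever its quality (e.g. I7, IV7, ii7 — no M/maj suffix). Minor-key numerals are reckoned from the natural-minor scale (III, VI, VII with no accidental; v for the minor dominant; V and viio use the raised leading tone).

Stacked in thirds the chord is F#-A#-C#: a major triad on F#.
F# is not a diatonic chord root with this quality in E minor, but it lies a perfect fifth above B (V), so the chord functions as an applied dominant of V.

V/V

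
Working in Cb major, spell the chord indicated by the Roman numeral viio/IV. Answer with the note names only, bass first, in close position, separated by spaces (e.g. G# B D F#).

Eb Gb Bbb

The slash marks an applied leading-tone chord: viio of IV. In Cb major, IV is Fb, so the leading tone to it is Eb, a half step below.
Building a diminished triad on Eb gives Eb-Gb-Bbb.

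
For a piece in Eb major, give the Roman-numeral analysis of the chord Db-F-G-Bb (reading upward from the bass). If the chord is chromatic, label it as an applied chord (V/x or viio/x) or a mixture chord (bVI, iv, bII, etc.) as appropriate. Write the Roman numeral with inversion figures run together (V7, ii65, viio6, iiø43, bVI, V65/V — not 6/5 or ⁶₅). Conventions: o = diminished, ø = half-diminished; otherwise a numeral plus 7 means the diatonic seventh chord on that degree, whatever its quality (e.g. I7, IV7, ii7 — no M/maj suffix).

viiø43/IV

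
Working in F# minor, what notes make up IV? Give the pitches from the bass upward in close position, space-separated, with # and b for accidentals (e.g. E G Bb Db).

Scale degree 4 in F# minor is B; here the chord built on it is altered to a major triad. IV is the major subdominant, borrowed from the parallel major.
So the chord is B-D#-F#, a major triad.

B D# F#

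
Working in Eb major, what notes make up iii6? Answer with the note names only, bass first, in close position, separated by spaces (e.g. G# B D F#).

Bb D G

The numeral's case and figure indicate a minor triad. In Eb major its root, the mediant, is G.
Stacking thirds from G gives G-Bb-D.
The figured bass 6 indicates first inversion, placing the third (Bb) in the bass: Bb-D-G.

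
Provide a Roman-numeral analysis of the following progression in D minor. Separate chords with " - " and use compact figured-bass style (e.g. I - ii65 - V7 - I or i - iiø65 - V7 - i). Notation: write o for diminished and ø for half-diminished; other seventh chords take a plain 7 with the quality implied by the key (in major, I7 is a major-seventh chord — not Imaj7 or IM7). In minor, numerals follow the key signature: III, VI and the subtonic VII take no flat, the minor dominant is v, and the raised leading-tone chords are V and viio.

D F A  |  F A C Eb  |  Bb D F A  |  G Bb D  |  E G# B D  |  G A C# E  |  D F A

i - V7/VI - VI7 - iv - V7/V - V42 - i

D-F-A: root D is the tonic; minor triad there is i.
F-A-C-Eb: a dominant seventh chord on F, the applied dominant of VI → V7/VI.
Bb-D-F-A: major seventh chord on Bb = scale degree 6 → VI7.
G-Bb-D: root G is the subdominant; minor triad there is iv.
E-G#-B-D is the secondary dominant of V (dominant seventh chord on E): V7/V.
G-A-C#-E: root A is the dominant; dominant seventh chord there is V42.
D-F-A: minor triad on D = scale degree 1 → i.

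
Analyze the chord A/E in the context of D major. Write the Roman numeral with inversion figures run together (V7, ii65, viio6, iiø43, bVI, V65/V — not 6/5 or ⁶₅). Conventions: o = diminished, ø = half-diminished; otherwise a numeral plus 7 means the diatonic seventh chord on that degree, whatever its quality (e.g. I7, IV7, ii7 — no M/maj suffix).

V64

Stacked in thirds the chord is A-C#-E: a major triad on A.
In D major, A is the dominant; the diatonic major triad there is V.
With E in the bass the chord is in second inversion, so the figured bass is 64.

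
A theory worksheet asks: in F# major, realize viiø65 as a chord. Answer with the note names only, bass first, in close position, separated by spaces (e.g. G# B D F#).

The numeral's case and figure indicate a half-diminished seventh chord. In F# major its root, scale degree 7, is E#.
That chord is spelled E#-G#-B-D#.
With the 65 figure the chord is in first inversion; from the bass G# upward in close position it reads G#-B-D#-E#.

G# B D# E#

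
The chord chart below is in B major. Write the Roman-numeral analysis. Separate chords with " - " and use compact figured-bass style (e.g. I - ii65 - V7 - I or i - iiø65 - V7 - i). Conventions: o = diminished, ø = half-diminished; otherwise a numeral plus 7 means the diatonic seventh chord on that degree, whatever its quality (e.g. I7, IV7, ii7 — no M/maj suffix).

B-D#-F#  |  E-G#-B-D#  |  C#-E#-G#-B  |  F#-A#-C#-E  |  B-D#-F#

B-D#-F# has root B, degree 1 in B major, so I.
E-G#-B-D# has root E, degree 4 in B major, so IV7.
C#-E#-G#-B is the secondary dominant of V (dominant seventh chord on C#): V7/V.
F#-A#-C#-E: root F# is the dominant; dominant seventh chord there is V7.
B-D#-F# has root B, degree 1 in B major, so I.

I - IV7 - V7/V - V7 - I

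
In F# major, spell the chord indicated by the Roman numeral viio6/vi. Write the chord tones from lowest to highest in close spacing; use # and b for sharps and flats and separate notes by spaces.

The slash marks an applied leading-tone chord: viio of vi. In F# major, vi is D#, so the leading tone to it is C##, a half step below.
Building a diminished triad on C## gives C##-E#-G#.
The figured bass 6 indicates first inversion, placing the third (E#) in the bass: E#-G#-C##.

E# G# C##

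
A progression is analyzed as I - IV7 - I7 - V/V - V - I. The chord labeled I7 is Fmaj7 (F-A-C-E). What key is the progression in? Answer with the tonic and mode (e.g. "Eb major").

The anchor chord is a major seventh chord on F, labeled I7.
If F is scale degree 1 and the mode makes that degree carry a major seventh chord, the tonic is F and the mode is major.

F major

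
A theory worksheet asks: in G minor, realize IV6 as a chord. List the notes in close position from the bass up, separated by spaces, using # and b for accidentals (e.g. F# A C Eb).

E G C

Scale degree 4 in G minor is C; here the chord built on it is altered to a major triad. IV6 is the major subdominant, borrowed from the parallel major.
So the chord is C-E-G, a major triad.
With the 6 figure the chord is in first inversion; from the bass E upward in close position it reads E-G-C.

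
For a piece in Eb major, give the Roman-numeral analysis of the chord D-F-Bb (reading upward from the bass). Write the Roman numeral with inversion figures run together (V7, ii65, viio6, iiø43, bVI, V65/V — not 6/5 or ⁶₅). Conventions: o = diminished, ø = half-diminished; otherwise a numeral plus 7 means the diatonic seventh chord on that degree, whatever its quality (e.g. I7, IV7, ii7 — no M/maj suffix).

V6

Stacked in thirds the chord is Bb-D-F: a major triad on Bb.
In Eb major, Bb is the dominant; the diatonic major triad there is V.
With D in the bass the chord is in first inversion, so the figured bass is 6.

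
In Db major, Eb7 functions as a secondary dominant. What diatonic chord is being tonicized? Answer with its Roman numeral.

The chord is a dominant seventh chord on Eb.
A dominant resolves down a perfect fifth: Eb → Ab. In Db major, Ab is scale degree 5, i.e. V.

V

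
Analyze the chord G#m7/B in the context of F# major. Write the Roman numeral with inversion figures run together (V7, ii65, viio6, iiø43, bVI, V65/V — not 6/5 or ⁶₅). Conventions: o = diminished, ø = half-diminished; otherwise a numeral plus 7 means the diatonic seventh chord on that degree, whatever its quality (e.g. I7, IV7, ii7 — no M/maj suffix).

The pitches G#-B-D#-F# form a minor seventh chord rooted on G#.
In F# major, G# is the supertonic; the diatonic minor seventh chord there is ii7.
With B in the bass the chord is in first inversion, so the figured bass is 65.

ii65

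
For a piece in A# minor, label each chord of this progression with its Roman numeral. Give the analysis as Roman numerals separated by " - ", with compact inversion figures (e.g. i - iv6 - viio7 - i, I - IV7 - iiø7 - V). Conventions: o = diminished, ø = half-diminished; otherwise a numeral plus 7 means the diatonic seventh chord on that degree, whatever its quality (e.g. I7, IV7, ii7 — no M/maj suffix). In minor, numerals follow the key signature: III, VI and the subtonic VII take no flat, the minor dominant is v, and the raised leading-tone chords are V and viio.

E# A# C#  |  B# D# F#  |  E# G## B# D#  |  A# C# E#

E#-A#-C#: root A# is the tonic; minor triad there is i64.
B#-D#-F#: diminished triad on B# = scale degree 2 → iio.
E#-G##-B#-D#: root E# is the dominant; dominant seventh chord there is V7.
A#-C#-E#: minor triad on A# = scale degree 1 → i.

i64 - iio - V7 - i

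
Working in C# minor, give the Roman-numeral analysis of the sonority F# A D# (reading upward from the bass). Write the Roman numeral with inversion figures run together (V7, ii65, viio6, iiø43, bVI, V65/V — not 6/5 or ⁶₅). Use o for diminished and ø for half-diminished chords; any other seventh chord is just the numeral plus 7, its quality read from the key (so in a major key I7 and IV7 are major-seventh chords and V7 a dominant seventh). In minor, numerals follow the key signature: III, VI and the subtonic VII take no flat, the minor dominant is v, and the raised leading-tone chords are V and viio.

iio6

Stacked in thirds the chord is D#-F#-A: a diminished triad on D#.
D# is scale degree 2 in C# minor, and a diminished triad on that degree is written iio.
With F# in the bass the chord is in first inversion, so the figured bass is 6.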